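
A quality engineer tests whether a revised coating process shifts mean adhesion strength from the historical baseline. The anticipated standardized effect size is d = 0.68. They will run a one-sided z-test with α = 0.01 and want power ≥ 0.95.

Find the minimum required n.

Set Φ(δ − 2.326) = 0.95; then δ − 2.326 = Φ⁻¹(0.95) = 1.645, giving δ = 3.971.
δ = d·√n ⇒ n = (δ/d)² = (3.971 / 0.68)² = 34.11.
Round up to the next whole unit.

n = 35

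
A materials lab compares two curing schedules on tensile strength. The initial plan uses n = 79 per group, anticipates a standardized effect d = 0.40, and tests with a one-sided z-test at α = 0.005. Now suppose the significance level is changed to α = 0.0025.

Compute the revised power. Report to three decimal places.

δ = d·√(n/2) = 0.40 × √(79/2) = 2.5140 (unchanged). New critical value: z_{0.0025} = 2.807.
Revised power = Φ(δ − 2.807) = Φ(-0.293) = 0.3847.

Power ≈ 0.385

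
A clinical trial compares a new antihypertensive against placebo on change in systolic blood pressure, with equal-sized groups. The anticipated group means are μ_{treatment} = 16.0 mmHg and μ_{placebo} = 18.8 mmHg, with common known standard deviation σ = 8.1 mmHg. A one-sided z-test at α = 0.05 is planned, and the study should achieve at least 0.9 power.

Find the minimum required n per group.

n = 144 per group

Standardized effect: d = |μ_{treatment} − μ_{placebo}| / σ = |16.0 − 18.8| / 8.1 = 0.3457
For power 0.9 need Φ(δ − z_{0.05}) = 0.9, so δ = z_{0.05} + z_{0.10} = 1.645 + 1.282 = 2.926.
δ = d·√(n/2) ⇒ n = 2(δ/d)² = 2 × (2.926 / 0.3457)² = 143.34.
Round up to the next whole unit.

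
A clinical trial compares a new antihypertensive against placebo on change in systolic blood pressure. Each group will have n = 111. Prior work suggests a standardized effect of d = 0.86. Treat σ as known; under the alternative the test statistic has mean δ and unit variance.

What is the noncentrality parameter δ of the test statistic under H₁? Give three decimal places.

The noncentrality parameter scales effect size by the design's sample-size factor: δ = d·√(n/2) = 0.86 × √(111/2) = 6.4069

δ ≈ 6.407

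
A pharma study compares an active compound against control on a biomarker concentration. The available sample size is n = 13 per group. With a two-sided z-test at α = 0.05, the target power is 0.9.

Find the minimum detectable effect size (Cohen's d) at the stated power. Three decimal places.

Required noncentrality: δ = z_{0.025} + z_{0.10} = 1.960 + 1.282 = 3.242.
(The second rejection-region term Φ(−δ − z_{α/2}) is negligible and dropped.)
δ = d·√(n/2) ⇒ d = δ/√(n/2) = 3.242/√(13/2) = 1.2714.

d ≈ 1.271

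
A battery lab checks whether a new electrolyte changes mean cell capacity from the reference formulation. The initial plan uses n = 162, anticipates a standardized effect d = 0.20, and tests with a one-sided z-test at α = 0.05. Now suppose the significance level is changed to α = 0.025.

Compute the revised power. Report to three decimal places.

δ = d·√n = 0.20 × √162 = 2.5456 (unchanged). New critical value: z_{0.025} = 1.960.
Revised power = Φ(δ − 1.960) = Φ(0.586) = 0.7209.

Power ≈ 0.721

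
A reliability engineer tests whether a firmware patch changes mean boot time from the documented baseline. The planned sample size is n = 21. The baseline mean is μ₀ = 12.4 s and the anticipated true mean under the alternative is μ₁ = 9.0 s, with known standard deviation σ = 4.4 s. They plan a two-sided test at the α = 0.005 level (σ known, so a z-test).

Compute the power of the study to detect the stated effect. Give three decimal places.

Power ≈ 0.769

Standardized effect: d = |μ₁ − μ₀| / σ = |9.0 − 12.4| / 4.4 = 0.7727
Noncentrality parameter: δ = d·√n = 0.7727 × √21 = 3.5411
Critical value for a two-sided test at α = 0.005: z_{α/2} = 2.807.
Power = Φ(δ − 2.807) + Φ(−δ − 2.807) = Φ(0.734) + Φ(-6.348) = 0.7685 + 0.0000 = 0.7685.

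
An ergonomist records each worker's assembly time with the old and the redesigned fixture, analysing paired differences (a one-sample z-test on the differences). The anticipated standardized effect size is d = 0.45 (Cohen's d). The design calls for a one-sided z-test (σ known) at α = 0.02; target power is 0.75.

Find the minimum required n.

Set Φ(δ − 2.054) = 0.75; then δ − 2.054 = Φ⁻¹(0.75) = 0.674, giving δ = 2.728.
δ = d·√n ⇒ n = (δ/d)² = (2.728 / 0.45)² = 36.76.
Round up to the next whole unit.

n = 37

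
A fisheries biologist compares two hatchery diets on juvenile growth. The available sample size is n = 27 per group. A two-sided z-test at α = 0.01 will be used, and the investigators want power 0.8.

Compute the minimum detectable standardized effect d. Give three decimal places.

d ≈ 0.930

Need Φ(δ − 2.576) = 0.8, so δ = 2.576 + 0.842 = 3.417.
(The second rejection-region term Φ(−δ − z_{α/2}) is negligible and dropped.)
δ = d·√(n/2) ⇒ d = δ/√(n/2) = 3.417/√(27/2) = 0.9301.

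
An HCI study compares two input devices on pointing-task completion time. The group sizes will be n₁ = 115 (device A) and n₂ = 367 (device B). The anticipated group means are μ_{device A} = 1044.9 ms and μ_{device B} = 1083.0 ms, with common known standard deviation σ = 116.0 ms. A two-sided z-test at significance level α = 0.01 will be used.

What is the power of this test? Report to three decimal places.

Power ≈ 0.691

Standardized effect: d = |μ_{device A} − μ_{device B}| / σ = |1044.9 − 1083.0| / 116.0 = 0.3284
Noncentrality parameter: δ = d / √(1/n₁ + 1/n₂) = 0.3284 / √(1/115 + 1/367) = 3.0734
Two-sided α = 0.01 → critical value z_{0.005} = 2.576.
Power = Φ(δ − 2.576) + Φ(−δ − 2.576) = Φ(0.498) + Φ(-5.649) = 0.6906 + 0.0000 = 0.6906.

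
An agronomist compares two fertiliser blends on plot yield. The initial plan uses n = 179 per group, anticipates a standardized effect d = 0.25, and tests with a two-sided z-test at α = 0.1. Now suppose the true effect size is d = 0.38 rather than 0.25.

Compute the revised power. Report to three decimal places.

Power ≈ 0.974

With d = 0.38: δ = d·√(n/2) = 0.38 × √(179/2) = 3.5950. Critical value z_{0.05} = 1.645.
Revised power = Φ(δ − 1.645) + Φ(−δ − 1.645) = Φ(1.950) + Φ(-5.240) = 0.9744 + 0.0000 = 0.9744.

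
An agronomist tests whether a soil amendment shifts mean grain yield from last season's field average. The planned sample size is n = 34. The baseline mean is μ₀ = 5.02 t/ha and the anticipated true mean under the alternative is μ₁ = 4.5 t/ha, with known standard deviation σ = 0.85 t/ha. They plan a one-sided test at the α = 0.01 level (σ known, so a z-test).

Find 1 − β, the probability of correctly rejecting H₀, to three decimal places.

Power ≈ 0.893

Standardized effect: d = |μ₁ − μ₀| / σ = |4.5 − 5.02| / 0.85 = 0.6118
Noncentrality parameter: δ = d·√n = 0.6118 × √34 = 3.5672
One-sided α = 0.01 → critical value z_{0.01} = 2.326.
Power = Φ(δ − 2.326) = Φ(1.241) = 0.8927.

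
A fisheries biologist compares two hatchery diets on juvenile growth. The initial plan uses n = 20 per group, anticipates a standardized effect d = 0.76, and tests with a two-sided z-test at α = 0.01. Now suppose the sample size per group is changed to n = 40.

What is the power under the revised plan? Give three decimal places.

With n = 40 per group: δ = d·√(n/2) = 0.76 × √(40/2) = 3.3988. Critical value z_{0.005} = 2.576.
Revised power = Φ(δ − 2.576) + Φ(−δ − 2.576) = Φ(0.823) + Φ(-5.975) = 0.7947 + 0.0000 = 0.7947.

Power ≈ 0.795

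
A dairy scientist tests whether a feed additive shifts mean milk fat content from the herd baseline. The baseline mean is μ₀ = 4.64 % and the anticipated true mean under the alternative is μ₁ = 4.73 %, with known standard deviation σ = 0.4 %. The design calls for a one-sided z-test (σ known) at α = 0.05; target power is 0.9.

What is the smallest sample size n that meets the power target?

Standardized effect: d = |μ₁ − μ₀| / σ = |4.73 − 4.64| / 0.4 = 0.2250
For power 0.9 need Φ(δ − z_{0.05}) = 0.9, so δ = z_{0.05} + z_{0.10} = 1.645 + 1.282 = 2.926.
δ = d·√n ⇒ n = (δ/d)² = (2.926 / 0.2250)² = 169.16.
Round up to the next whole unit.

n = 170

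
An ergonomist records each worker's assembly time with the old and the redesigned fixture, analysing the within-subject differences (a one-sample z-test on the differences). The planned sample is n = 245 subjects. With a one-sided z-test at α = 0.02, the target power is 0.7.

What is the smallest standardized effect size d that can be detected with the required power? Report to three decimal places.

d ≈ 0.165

Need Φ(δ − 2.054) = 0.7, so δ = 2.054 + 0.524 = 2.578.
δ = d·√n ⇒ d = δ/√n = 2.578/√245 = 0.1647.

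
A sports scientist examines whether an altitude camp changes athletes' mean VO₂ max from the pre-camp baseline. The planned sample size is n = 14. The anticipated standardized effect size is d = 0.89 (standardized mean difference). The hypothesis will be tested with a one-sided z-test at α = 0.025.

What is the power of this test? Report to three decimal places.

Noncentrality parameter: δ = d·√n = 0.89 × √14 = 3.3301
Critical value for a one-sided test at α = 0.025: z_α = 1.960.
Power = P(Z > 1.960 − δ) = Φ(1.370) = 0.9147.

Power ≈ 0.915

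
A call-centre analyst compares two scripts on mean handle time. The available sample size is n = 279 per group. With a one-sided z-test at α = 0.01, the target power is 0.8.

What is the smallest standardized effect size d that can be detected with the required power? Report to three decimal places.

Required noncentrality: δ = z_{0.01} + z_{0.20} = 2.326 + 0.842 = 3.168.
δ = d·√(n/2) ⇒ d = δ/√(n/2) = 3.168/√(279/2) = 0.2682.

d ≈ 0.268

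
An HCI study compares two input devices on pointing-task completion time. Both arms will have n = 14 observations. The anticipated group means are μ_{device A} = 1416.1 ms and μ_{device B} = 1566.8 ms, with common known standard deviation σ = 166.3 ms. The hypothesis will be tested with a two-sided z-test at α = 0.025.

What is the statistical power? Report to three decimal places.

Standardized effect: d = |μ_{device A} − μ_{device B}| / σ = |1416.1 − 1566.8| / 166.3 = 0.9062
Noncentrality parameter: δ = d·√(n/2) = 0.9062 × √(14/2) = 2.3976
Two-sided α = 0.025 → critical value z_{0.0125} = 2.241.
Power = Φ(δ − 2.241) + Φ(−δ − 2.241) = Φ(0.156) + Φ(-4.639) = 0.5620 + 0.0000 = 0.5620.

Power ≈ 0.562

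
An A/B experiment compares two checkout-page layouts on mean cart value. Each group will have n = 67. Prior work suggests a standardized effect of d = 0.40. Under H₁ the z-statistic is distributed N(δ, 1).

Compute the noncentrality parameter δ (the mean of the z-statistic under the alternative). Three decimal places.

δ ≈ 2.315

The noncentrality parameter scales effect size by the design's sample-size factor: δ = d·√(n/2) = 0.40 × √(67/2) = 2.3152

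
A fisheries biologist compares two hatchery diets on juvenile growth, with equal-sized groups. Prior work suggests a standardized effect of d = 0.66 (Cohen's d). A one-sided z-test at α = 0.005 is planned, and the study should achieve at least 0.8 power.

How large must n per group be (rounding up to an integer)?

n = 54 per group

For power 0.8 need Φ(δ − z_{0.005}) = 0.8, so δ = z_{0.005} + z_{0.20} = 2.576 + 0.842 = 3.417.
δ = d·√(n/2) ⇒ n = 2(δ/d)² = 2 × (3.417 / 0.66)² = 53.62.
Rounding up, n = 54 per group.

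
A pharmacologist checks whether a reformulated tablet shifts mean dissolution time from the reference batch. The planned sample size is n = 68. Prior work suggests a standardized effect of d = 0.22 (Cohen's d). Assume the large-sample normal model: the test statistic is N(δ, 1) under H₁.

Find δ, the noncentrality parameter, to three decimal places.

The noncentrality parameter scales effect size by the design's sample-size factor: δ = d·√n = 0.22 × √68 = 1.8142

δ ≈ 1.814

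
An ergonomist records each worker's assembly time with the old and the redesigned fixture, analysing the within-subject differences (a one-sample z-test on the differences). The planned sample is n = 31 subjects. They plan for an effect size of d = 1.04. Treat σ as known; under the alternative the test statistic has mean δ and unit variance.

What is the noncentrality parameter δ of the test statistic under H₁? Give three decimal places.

δ = d·√n = 1.04 × √31 = 5.7905

δ ≈ 5.790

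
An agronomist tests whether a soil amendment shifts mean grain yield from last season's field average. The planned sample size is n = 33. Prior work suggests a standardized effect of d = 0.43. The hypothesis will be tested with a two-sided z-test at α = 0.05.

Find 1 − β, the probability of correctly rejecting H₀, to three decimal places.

Power ≈ 0.695

Noncentrality parameter: δ = d·√n = 0.43 × √33 = 2.4702
Two-sided α = 0.05 → critical value z_{0.025} = 1.960.
Power = Φ(δ − 1.960) + Φ(−δ − 1.960) = Φ(0.510) + Φ(-4.430) = 0.6950 + 0.0000 = 0.6950.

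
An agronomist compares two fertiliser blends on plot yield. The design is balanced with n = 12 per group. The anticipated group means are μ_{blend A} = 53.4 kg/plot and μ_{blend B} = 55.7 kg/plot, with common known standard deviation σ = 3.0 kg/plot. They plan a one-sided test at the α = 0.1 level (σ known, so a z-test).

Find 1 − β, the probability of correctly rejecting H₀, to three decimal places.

Power ≈ 0.725

Standardized effect: d = |μ_{blend A} − μ_{blend B}| / σ = |53.4 − 55.7| / 3.0 = 0.7667
Noncentrality parameter: λ = d·√(n/2) = 0.7667 × √(12/2) = 1.8779
Critical value for a one-sided test at α = 0.1: z_α = 1.282.
Power = P(Z > 1.282 − λ) = Φ(0.596) = 0.7245.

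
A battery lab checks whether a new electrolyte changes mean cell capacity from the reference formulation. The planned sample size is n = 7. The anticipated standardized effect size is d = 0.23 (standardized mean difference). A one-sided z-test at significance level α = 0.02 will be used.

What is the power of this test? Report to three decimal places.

Power ≈ 0.074

Noncentrality parameter: δ = d·√n = 0.23 × √7 = 0.6085
Critical value for a one-sided test at α = 0.02: z_α = 2.054.
Power = P(Z > 2.054 − δ) = Φ(-1.445) = 0.0742.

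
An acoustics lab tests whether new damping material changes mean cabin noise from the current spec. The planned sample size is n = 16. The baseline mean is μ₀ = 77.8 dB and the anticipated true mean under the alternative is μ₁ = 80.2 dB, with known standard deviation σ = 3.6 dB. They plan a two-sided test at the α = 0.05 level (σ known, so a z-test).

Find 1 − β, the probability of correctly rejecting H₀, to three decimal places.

Power ≈ 0.760

Standardized effect: d = |μ₁ − μ₀| / σ = |80.2 − 77.8| / 3.6 = 0.6667
Noncentrality parameter: δ = d·√n = 0.6667 × √16 = 2.6667
Critical value for a two-sided test at α = 0.05: z_{α/2} = 1.960.
Power = Φ(δ − 1.960) + Φ(−δ − 1.960) = Φ(0.707) + Φ(-4.627) = 0.7601 + 0.0000 = 0.7601.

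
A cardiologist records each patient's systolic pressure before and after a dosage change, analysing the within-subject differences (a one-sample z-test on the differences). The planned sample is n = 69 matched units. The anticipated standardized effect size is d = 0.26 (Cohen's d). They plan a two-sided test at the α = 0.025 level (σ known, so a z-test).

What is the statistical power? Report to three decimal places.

Noncentrality parameter: δ = d·√n = 0.26 × √69 = 2.1597
Critical value for a two-sided test at α = 0.025: z_{α/2} = 2.241.
Power = Φ(δ − 2.241) + Φ(−δ − 2.241) = Φ(-0.082) + Φ(-4.401) = 0.4675 + 0.0000 = 0.4675.

Power ≈ 0.467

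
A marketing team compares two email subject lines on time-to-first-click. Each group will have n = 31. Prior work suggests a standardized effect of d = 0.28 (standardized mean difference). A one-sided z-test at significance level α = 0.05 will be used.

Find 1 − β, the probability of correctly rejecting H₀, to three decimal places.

Noncentrality parameter: δ = d·√(n/2) = 0.28 × √(31/2) = 1.1024
One-sided α = 0.05 → critical value z_{0.05} = 1.645.
Power = Φ(δ − 1.645) = Φ(-0.542) = 0.2937.

Power ≈ 0.294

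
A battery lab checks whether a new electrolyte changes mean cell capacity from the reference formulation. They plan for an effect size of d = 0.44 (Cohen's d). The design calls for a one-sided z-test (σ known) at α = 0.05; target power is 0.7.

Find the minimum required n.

n = 25

Set Φ(δ − 1.645) = 0.7; then δ − 1.645 = Φ⁻¹(0.7) = 0.524, giving δ = 2.169.
δ = d·√n ⇒ n = (δ/d)² = (2.169 / 0.44)² = 24.31.
Round up to the next whole unit.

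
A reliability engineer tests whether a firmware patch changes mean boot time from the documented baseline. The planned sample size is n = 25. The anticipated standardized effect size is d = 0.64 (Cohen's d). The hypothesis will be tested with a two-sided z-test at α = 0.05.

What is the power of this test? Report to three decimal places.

Noncentrality parameter: δ = d·√n = 0.64 × √25 = 3.2000
Two-sided α = 0.05 → critical value z_{0.025} = 1.960.
Power = Φ(δ − 1.960) + Φ(−δ − 1.960) = Φ(1.240) + Φ(-5.160) = 0.8925 + 0.0000 = 0.8925.

Power ≈ 0.893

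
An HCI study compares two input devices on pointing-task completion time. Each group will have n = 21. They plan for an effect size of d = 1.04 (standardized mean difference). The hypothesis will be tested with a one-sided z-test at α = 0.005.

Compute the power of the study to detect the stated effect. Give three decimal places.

Noncentrality parameter: δ = d·√(n/2) = 1.04 × √(21/2) = 3.3700
One-sided α = 0.005 → critical value z_{0.005} = 2.576.
Power = Φ(δ − 2.576) = Φ(0.794) = 0.7864.

Power ≈ 0.786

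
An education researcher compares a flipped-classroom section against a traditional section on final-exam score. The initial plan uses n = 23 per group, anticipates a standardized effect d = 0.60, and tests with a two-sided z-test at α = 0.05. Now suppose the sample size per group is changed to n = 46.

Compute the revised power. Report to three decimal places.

Power ≈ 0.821

With n = 46 per group: δ = d·√(n/2) = 0.60 × √(46/2) = 2.8775. Critical value z_{0.025} = 1.960.
Revised power = Φ(δ − 1.960) + Φ(−δ − 1.960) = Φ(0.918) + Φ(-4.837) = 0.8206 + 0.0000 = 0.8206.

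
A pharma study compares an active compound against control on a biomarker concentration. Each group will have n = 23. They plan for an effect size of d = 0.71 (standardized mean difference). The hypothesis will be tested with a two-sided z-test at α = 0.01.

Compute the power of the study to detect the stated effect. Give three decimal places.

Power ≈ 0.433

Noncentrality parameter: δ = d·√(n/2) = 0.71 × √(23/2) = 2.4077
Two-sided α = 0.01 → critical value z_{0.005} = 2.576.
Power = Φ(δ − 2.576) + Φ(−δ − 2.576) = Φ(-0.168) + Φ(-4.984) = 0.4333 + 0.0000 = 0.4333.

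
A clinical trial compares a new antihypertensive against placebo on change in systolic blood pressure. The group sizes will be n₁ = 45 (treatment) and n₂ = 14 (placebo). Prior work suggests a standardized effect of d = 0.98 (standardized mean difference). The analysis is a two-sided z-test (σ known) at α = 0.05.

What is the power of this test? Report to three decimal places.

Noncentrality parameter: δ = d / √(1/n₁ + 1/n₂) = 0.98 / √(1/45 + 1/14) = 3.2024
Two-sided α = 0.05 → critical value z_{0.025} = 1.960.
Power = Φ(δ − 1.960) + Φ(−δ − 1.960) = Φ(1.242) + Φ(-5.162) = 0.8930 + 0.0000 = 0.8930.

Power ≈ 0.893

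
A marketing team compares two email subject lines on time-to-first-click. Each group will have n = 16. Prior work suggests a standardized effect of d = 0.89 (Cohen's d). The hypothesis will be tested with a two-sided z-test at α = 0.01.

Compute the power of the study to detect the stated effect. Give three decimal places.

Noncentrality parameter: δ = d·√(n/2) = 0.89 × √(16/2) = 2.5173
Two-sided α = 0.01 → critical value z_{0.005} = 2.576.
Power = Φ(δ − 2.576) + Φ(−δ − 2.576) = Φ(-0.059) + Φ(-5.093) = 0.4767 + 0.0000 = 0.4767.

Power ≈ 0.477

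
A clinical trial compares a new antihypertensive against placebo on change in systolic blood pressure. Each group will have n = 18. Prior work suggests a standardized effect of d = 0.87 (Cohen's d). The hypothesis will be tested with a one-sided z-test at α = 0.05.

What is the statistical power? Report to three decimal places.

Power ≈ 0.833

Noncentrality parameter: δ = d·√(n/2) = 0.87 × √(18/2) = 2.6100
Critical value for a one-sided test at α = 0.05: z_α = 1.645.
Power = Φ(δ − 1.645) = Φ(0.965) = 0.8328.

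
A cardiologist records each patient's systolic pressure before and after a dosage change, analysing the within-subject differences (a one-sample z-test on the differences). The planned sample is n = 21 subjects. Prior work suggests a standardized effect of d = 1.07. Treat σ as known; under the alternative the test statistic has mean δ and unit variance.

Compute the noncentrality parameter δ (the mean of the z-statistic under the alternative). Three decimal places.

δ ≈ 4.903

δ = d·√n = 1.07 × √21 = 4.9034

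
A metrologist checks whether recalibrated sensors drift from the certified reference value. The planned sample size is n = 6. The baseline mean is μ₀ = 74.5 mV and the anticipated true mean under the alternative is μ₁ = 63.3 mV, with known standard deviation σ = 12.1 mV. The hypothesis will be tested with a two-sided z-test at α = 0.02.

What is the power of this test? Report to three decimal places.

Standardized effect: d = |μ₁ − μ₀| / σ = |63.3 − 74.5| / 12.1 = 0.9256
Noncentrality parameter: δ = d·√n = 0.9256 × √6 = 2.2673
Critical value for a two-sided test at α = 0.02: z_{α/2} = 2.326.
Power = Φ(δ − 2.326) + Φ(−δ − 2.326) = Φ(-0.059) + Φ(-4.594) = 0.4765 + 0.0000 = 0.4765.

Power ≈ 0.476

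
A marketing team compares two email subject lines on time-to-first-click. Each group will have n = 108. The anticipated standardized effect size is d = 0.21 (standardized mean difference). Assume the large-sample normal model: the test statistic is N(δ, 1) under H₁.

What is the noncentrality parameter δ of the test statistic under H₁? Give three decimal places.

δ ≈ 1.543

The noncentrality parameter scales effect size by the design's sample-size factor: δ = d·√(n/2) = 0.21 × √(108/2) = 1.5432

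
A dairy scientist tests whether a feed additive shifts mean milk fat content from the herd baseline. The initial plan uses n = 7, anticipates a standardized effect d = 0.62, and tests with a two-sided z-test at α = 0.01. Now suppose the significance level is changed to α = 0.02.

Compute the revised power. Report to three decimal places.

δ = d·√n = 0.62 × √7 = 1.6404 (unchanged). New critical value: z_{0.01} = 2.326.
Revised power = Φ(δ − 2.326) + Φ(−δ − 2.326) = Φ(-0.686) + Φ(-3.967) = 0.2464 + 0.0000 = 0.2464.

Power ≈ 0.246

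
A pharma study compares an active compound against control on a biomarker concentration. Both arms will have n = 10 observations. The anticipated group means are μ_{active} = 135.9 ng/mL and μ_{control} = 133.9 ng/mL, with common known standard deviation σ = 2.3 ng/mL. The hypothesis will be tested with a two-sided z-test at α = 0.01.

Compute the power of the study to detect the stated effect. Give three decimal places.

Power ≈ 0.264

Standardized effect: d = |μ_{active} − μ_{control}| / σ = |135.9 − 133.9| / 2.3 = 0.8696
Noncentrality parameter: δ = d·√(n/2) = 0.8696 × √(10/2) = 1.9444
Critical value for a two-sided test at α = 0.01: z_{α/2} = 2.576.
Power = Φ(δ − 2.576) + Φ(−δ − 2.576) = Φ(-0.631) + Φ(-4.520) = 0.2639 + 0.0000 = 0.2639.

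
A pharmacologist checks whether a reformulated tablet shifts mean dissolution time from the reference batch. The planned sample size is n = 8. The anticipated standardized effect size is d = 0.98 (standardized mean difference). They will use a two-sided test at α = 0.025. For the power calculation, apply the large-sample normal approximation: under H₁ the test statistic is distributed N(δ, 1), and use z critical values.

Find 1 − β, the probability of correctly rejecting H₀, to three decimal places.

Noncentrality parameter: δ = d·√n = 0.98 × √8 = 2.7719
Two-sided α = 0.025 → critical value z_{0.0125} = 2.241.
Power = Φ(δ − 2.241) + Φ(−δ − 2.241) = Φ(0.530) + Φ(-5.013) = 0.7021 + 0.0000 = 0.7021.

Power ≈ 0.702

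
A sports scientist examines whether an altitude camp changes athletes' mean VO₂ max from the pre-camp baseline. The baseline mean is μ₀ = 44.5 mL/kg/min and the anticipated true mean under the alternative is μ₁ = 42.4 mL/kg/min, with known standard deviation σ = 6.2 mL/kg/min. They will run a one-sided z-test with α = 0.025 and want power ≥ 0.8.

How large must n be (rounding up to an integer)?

Standardized effect: d = |μ₁ − μ₀| / σ = |42.4 − 44.5| / 6.2 = 0.3387
Set Φ(δ − 1.960) = 0.8; then δ − 1.960 = Φ⁻¹(0.8) = 0.842, giving δ = 2.802.
δ = d·√n ⇒ n = (δ/d)² = (2.802 / 0.3387)² = 68.42.
Round up to the next whole unit.

n = 69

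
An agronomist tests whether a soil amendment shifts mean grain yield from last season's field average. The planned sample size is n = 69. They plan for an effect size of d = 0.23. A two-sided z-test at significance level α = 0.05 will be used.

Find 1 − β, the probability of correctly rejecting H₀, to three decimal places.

Power ≈ 0.480

Noncentrality parameter: δ = d·√n = 0.23 × √69 = 1.9105
Critical value for a two-sided test at α = 0.05: z_{α/2} = 1.960.
Power = Φ(δ − 1.960) + Φ(−δ − 1.960) = Φ(-0.049) + Φ(-3.870) = 0.4803 + 0.0001 = 0.4803.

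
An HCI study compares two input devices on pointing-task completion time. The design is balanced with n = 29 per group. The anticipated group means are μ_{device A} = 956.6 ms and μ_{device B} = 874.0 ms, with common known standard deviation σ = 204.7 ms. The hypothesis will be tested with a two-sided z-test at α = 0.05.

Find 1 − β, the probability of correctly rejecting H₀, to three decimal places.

Power ≈ 0.336

Standardized effect: d = |μ_{device A} − μ_{device B}| / σ = |956.6 − 874.0| / 204.7 = 0.4035
Noncentrality parameter: δ = d·√(n/2) = 0.4035 × √(29/2) = 1.5365
Critical value for a two-sided test at α = 0.05: z_{α/2} = 1.960.
Power = Φ(δ − 1.960) + Φ(−δ − 1.960) = Φ(-0.423) + Φ(-3.497) = 0.3360 + 0.0002 = 0.3362.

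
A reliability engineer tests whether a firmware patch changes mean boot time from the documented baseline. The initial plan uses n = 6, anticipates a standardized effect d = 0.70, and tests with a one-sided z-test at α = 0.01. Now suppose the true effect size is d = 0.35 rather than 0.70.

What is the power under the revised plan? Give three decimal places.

Power ≈ 0.071

With d = 0.35: δ = d·√n = 0.35 × √6 = 0.8573. Critical value z_{0.01} = 2.326.
Revised power = P(Z > 2.326 − δ) = Φ(-1.469) = 0.0709.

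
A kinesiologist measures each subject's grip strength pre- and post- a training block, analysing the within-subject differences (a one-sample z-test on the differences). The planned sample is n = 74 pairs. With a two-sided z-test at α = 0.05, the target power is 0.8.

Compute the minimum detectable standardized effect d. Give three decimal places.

Need Φ(δ − 1.960) = 0.8, so δ = 1.960 + 0.842 = 2.802.
(Lower-tail contribution to power is negligible for δ > 0.)
δ = d·√n ⇒ d = δ/√n = 2.802/√74 = 0.3257.

d ≈ 0.326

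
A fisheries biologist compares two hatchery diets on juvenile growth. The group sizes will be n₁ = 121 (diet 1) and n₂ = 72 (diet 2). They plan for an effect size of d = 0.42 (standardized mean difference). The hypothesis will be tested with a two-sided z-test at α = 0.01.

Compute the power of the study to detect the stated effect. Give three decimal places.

Noncentrality parameter: δ = d / √(1/n₁ + 1/n₂) = 0.42 / √(1/121 + 1/72) = 2.8218
Critical value for a two-sided test at α = 0.01: z_{α/2} = 2.576.
Power = Φ(δ − 2.576) + Φ(−δ − 2.576) = Φ(0.246) + Φ(-5.398) = 0.5972 + 0.0000 = 0.5972.

Power ≈ 0.597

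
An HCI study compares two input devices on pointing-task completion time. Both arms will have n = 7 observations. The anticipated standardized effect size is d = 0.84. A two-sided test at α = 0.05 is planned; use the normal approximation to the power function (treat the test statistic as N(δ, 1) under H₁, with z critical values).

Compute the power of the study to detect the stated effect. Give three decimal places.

Noncentrality parameter: δ = d·√(n/2) = 0.84 × √(7/2) = 1.5715
Critical value for a two-sided test at α = 0.05: z_{α/2} = 1.960.
Power = Φ(δ − 1.960) + Φ(−δ − 1.960) = Φ(-0.388) + Φ(-3.531) = 0.3488 + 0.0002 = 0.3490.

Power ≈ 0.349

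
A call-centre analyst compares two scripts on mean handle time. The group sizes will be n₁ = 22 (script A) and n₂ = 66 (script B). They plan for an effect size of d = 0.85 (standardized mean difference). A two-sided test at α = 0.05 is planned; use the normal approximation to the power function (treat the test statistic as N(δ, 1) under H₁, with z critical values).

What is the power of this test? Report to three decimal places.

Noncentrality parameter: λ = d / √(1/n₁ + 1/n₂) = 0.85 / √(1/22 + 1/66) = 3.4527
Two-sided α = 0.05 → critical value z_{0.025} = 1.960.
Power = Φ(λ − 1.960) + Φ(−λ − 1.960) = Φ(1.493) + Φ(-5.413) = 0.9322 + 0.0000 = 0.9322.

Power ≈ 0.932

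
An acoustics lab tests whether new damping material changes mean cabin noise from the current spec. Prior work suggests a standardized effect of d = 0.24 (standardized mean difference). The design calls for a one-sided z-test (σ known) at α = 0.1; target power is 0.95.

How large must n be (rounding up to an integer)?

n = 149

For power 0.95 need Φ(δ − z_{0.1}) = 0.95, so δ = z_{0.1} + z_{0.05} = 1.282 + 1.645 = 2.926.
δ = d·√n ⇒ n = (δ/d)² = (2.926 / 0.24)² = 148.68.
Round up to the next whole unit.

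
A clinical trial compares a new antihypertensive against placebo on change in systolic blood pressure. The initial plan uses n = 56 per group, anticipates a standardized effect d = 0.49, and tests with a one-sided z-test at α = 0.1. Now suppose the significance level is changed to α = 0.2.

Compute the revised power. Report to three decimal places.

Power ≈ 0.960

δ = d·√(n/2) = 0.49 × √(56/2) = 2.5928 (unchanged). New critical value: z_{0.2} = 0.842.
Revised power = P(Z > 0.842 − δ) = Φ(1.751) = 0.9600.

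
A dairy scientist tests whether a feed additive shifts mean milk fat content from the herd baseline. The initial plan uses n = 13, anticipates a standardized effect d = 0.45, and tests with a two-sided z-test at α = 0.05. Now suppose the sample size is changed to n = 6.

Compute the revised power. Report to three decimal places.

Power ≈ 0.197

With n = 6: δ = d·√n = 0.45 × √6 = 1.1023. Critical value z_{0.025} = 1.960.
Revised power = Φ(δ − 1.960) + Φ(−δ − 1.960) = Φ(-0.858) + Φ(-3.062) = 0.1955 + 0.0011 = 0.1966.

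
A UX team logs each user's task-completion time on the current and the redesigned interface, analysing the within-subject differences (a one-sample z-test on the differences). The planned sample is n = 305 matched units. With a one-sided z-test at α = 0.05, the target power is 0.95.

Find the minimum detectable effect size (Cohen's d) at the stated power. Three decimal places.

d ≈ 0.188

Required noncentrality: δ = z_{0.05} + z_{0.05} = 1.645 + 1.645 = 3.290.
δ = d·√n ⇒ d = δ/√n = 3.290/√305 = 0.1884.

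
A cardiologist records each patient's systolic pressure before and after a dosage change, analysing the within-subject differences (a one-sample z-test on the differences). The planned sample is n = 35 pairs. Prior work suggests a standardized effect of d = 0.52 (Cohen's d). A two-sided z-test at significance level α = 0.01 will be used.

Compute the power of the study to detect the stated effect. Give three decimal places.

Power ≈ 0.692

Noncentrality parameter: δ = d·√n = 0.52 × √35 = 3.0764
Two-sided α = 0.01 → critical value z_{0.005} = 2.576.
Power = Φ(δ − 2.576) + Φ(−δ − 2.576) = Φ(0.501) + Φ(-5.652) = 0.6916 + 0.0000 = 0.6916.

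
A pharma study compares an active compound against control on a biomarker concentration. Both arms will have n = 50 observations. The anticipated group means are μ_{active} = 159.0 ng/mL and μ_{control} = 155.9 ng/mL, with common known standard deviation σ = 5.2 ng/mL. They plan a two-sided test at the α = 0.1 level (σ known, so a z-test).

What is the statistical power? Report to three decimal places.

Power ≈ 0.909

Standardized effect: d = |μ_{active} − μ_{control}| / σ = |159.0 − 155.9| / 5.2 = 0.5962
Noncentrality parameter: λ = d·√(n/2) = 0.5962 × √(50/2) = 2.9808
Two-sided α = 0.1 → critical value z_{0.05} = 1.645.
Power = Φ(λ − 1.645) + Φ(−λ − 1.645) = Φ(1.336) + Φ(-4.626) = 0.9092 + 0.0000 = 0.9092.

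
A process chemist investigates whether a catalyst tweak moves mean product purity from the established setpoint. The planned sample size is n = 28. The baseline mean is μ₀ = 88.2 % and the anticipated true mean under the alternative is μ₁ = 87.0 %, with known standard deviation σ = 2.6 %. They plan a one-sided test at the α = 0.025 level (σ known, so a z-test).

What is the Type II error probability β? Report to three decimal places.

Standardized effect: d = |μ₁ − μ₀| / σ = |87.0 − 88.2| / 2.6 = 0.4615
Noncentrality parameter: δ = d·√n = 0.4615 × √28 = 2.4422
One-sided α = 0.025 → critical value z_{0.025} = 1.960.
Power = Φ(δ − 1.960) = Φ(0.482) = 0.6852.
Type II error: β = 1 − power = 1 − 0.6852 = 0.3148.

β ≈ 0.315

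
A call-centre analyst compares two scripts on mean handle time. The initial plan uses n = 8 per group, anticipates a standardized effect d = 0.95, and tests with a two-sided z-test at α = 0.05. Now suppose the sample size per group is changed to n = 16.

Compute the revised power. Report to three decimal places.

With n = 16 per group: δ = d·√(n/2) = 0.95 × √(16/2) = 2.6870. Critical value z_{0.025} = 1.960.
Revised power = Φ(δ − 1.960) + Φ(−δ − 1.960) = Φ(0.727) + Φ(-4.647) = 0.7664 + 0.0000 = 0.7664.

Power ≈ 0.766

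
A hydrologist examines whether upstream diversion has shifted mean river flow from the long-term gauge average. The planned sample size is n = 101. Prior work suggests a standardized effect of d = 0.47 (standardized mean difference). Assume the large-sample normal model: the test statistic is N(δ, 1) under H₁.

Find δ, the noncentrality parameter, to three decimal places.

δ ≈ 4.723

The noncentrality parameter scales effect size by the design's sample-size factor: δ = d·√n = 0.47 × √101 = 4.7234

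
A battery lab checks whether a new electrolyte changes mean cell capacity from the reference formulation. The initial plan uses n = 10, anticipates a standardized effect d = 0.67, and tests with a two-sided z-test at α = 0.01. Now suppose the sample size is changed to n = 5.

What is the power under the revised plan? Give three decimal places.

Power ≈ 0.141

With n = 5: δ = d·√n = 0.67 × √5 = 1.4982. Critical value z_{0.005} = 2.576.
Revised power = Φ(δ − 2.576) + Φ(−δ − 2.576) = Φ(-1.078) + Φ(-4.074) = 0.1406 + 0.0000 = 0.1406.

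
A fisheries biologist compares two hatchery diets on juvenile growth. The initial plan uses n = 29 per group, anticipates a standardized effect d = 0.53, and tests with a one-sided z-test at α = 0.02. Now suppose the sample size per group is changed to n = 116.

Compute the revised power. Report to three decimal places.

With n = 116 per group: δ = d·√(n/2) = 0.53 × √(116/2) = 4.0364. Critical value z_{0.02} = 2.054.
Revised power = P(Z > 2.054 − δ) = Φ(1.983) = 0.9763.

Power ≈ 0.976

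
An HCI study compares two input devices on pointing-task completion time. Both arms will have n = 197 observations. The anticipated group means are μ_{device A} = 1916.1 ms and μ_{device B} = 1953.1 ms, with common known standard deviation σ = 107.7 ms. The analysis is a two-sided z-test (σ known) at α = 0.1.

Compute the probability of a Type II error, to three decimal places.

Standardized effect: d = |μ_{device A} − μ_{device B}| / σ = |1916.1 − 1953.1| / 107.7 = 0.3435
Noncentrality parameter: δ = d·√(n/2) = 0.3435 × √(197/2) = 3.4096
Two-sided α = 0.1 → critical value z_{0.05} = 1.645.
Power = Φ(δ − 1.645) + Φ(−δ − 1.645) = Φ(1.765) + Φ(-5.054) = 0.9612 + 0.0000 = 0.9612.
Type II error: β = 1 − power = 1 − 0.9612 = 0.0388.

β ≈ 0.039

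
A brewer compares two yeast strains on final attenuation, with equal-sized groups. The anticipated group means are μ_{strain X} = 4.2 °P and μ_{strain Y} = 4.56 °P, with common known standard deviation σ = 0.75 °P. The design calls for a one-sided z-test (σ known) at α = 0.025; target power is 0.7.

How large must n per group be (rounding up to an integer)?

Standardized effect: d = |μ_{strain X} − μ_{strain Y}| / σ = |4.2 − 4.56| / 0.75 = 0.4800
For power 0.7 need Φ(δ − z_{0.025}) = 0.7, so δ = z_{0.025} + z_{0.30} = 1.960 + 0.524 = 2.484.
δ = d·√(n/2) ⇒ n = 2(δ/d)² = 2 × (2.484 / 0.4800)² = 53.58.
Round up to the next whole unit.

n = 54 per group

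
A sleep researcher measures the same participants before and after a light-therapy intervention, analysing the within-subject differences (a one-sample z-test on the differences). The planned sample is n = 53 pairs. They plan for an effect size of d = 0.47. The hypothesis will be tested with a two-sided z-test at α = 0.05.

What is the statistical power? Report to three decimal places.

Noncentrality parameter: δ = d·√n = 0.47 × √53 = 3.4217
Two-sided α = 0.05 → critical value z_{0.025} = 1.960.
Power = Φ(δ − 1.960) + Φ(−δ − 1.960) = Φ(1.462) + Φ(-5.382) = 0.9281 + 0.0000 = 0.9281.

Power ≈ 0.928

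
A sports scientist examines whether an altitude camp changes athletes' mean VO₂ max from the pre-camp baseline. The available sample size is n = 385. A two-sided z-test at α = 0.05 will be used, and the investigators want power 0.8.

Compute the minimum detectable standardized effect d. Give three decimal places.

d ≈ 0.143

Need Φ(δ − 1.960) = 0.8, so δ = 1.960 + 0.842 = 2.802.
(Lower-tail contribution to power is negligible for δ > 0.)
δ = d·√n ⇒ d = δ/√n = 2.802/√385 = 0.1428.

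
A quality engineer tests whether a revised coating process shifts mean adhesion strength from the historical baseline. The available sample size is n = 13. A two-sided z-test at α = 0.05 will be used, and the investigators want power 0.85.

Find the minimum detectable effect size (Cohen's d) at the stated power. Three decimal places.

d ≈ 0.831

Required noncentrality: δ = z_{0.025} + z_{0.15} = 1.960 + 1.036 = 2.996.
(The second rejection-region term Φ(−δ − z_{α/2}) is negligible and dropped.)
δ = d·√n ⇒ d = δ/√n = 2.996/√13 = 0.8311.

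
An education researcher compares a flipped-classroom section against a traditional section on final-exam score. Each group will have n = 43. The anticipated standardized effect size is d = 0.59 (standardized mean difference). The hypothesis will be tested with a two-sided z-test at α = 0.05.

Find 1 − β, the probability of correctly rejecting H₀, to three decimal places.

Power ≈ 0.781

Noncentrality parameter: δ = d·√(n/2) = 0.59 × √(43/2) = 2.7357
Critical value for a two-sided test at α = 0.05: z_{α/2} = 1.960.
Power = Φ(δ − 1.960) + Φ(−δ − 1.960) = Φ(0.776) + Φ(-4.696) = 0.7811 + 0.0000 = 0.7811.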